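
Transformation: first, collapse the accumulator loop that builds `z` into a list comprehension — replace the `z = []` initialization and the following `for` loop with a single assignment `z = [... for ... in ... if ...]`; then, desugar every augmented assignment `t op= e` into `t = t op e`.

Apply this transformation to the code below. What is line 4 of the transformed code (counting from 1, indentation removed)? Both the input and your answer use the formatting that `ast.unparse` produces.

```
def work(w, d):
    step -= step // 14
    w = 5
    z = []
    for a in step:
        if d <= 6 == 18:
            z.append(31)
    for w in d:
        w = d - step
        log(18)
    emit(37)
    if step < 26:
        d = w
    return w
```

Transformed code:
def work(w, d):
    step = step - step // 14
    w = 5
    z = [31 for a in step if d <= 6 == 18]
    for w in d:
        w = d - step
        log(18)
    emit(37)
    if step < 26:
        d = w
    return w

z = [31 for a in step if d <= 6 == 18]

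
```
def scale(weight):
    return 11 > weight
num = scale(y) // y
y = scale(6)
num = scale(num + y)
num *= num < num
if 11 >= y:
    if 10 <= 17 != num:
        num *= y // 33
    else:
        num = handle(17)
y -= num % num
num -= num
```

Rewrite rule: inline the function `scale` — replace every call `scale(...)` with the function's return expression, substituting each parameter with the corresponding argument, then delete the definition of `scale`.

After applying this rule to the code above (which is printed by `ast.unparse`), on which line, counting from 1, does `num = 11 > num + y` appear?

3

Transformed code:
num = (11 > y) // y
y = 11 > 6
num = 11 > num + y
num *= num < num
if 11 >= y:
    if 10 <= 17 != num:
        num *= y // 33
    else:
        num = handle(17)
y -= num % num
num -= num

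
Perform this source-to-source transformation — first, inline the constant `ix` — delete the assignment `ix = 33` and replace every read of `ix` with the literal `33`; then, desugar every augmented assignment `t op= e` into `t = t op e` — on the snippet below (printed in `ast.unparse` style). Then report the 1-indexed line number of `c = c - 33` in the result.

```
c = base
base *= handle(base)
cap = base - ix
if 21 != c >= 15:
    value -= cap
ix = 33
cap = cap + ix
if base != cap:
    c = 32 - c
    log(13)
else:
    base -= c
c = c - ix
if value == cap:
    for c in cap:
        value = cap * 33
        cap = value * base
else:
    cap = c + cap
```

12

Transformed code:
c = base
base = base * handle(base)
cap = base - 33
if 21 != c >= 15:
    value = value - cap
cap = cap + 33
if base != cap:
    c = 32 - c
    log(13)
else:
    base = base - c
c = c - 33
if value == cap:
    for c in cap:
        value = cap * 33
        cap = value * base
else:
    cap = c + cap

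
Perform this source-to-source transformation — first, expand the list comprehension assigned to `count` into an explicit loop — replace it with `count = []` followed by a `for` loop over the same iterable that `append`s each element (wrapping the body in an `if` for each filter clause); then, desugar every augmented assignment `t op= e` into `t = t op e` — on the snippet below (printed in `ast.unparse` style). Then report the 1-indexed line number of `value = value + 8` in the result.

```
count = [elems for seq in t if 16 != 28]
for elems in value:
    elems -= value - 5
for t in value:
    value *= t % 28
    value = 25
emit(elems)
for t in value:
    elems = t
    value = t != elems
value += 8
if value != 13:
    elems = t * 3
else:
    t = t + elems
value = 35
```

14

Transformed code:
count = []
for seq in t:
    if 16 != 28:
        count.append(elems)
for elems in value:
    elems = elems - (value - 5)
for t in value:
    value = value * (t % 28)
    value = 25
emit(elems)
for t in value:
    elems = t
    value = t != elems
value = value + 8
if value != 13:
    elems = t * 3
else:
    t = t + elems
value = 35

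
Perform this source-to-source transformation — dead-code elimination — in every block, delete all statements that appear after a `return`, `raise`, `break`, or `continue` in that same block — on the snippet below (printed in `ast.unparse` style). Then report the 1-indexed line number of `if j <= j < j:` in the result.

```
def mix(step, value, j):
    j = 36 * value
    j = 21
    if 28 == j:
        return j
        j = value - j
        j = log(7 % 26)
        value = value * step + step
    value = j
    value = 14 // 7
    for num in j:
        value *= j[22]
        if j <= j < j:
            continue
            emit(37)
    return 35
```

Transformed code:
def mix(step, value, j):
    j = 36 * value
    j = 21
    if 28 == j:
        return j
    value = j
    value = 14 // 7
    for num in j:
        value *= j[22]
        if j <= j < j:
            continue
    return 35

10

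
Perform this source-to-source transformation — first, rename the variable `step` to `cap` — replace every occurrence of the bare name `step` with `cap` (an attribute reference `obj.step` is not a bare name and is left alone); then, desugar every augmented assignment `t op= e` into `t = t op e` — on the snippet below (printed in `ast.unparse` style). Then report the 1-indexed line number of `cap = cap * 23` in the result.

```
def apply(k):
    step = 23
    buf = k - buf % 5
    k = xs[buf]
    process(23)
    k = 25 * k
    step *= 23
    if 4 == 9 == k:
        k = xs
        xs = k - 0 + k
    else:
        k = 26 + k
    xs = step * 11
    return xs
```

7

Transformed code:
def apply(k):
    cap = 23
    buf = k - buf % 5
    k = xs[buf]
    process(23)
    k = 25 * k
    cap = cap * 23
    if 4 == 9 == k:
        k = xs
        xs = k - 0 + k
    else:
        k = 26 + k
    xs = cap * 11
    return xs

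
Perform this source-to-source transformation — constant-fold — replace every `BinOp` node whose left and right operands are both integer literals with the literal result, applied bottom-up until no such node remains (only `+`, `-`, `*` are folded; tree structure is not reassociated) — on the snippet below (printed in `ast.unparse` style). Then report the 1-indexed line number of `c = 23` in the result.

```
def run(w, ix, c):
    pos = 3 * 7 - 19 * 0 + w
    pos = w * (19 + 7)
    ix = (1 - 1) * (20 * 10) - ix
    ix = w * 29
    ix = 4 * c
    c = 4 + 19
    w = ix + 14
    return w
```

Transformed code:
def run(w, ix, c):
    pos = 21 + w
    pos = w * 26
    ix = 0 - ix
    ix = w * 29
    ix = 4 * c
    c = 23
    w = ix + 14
    return w

7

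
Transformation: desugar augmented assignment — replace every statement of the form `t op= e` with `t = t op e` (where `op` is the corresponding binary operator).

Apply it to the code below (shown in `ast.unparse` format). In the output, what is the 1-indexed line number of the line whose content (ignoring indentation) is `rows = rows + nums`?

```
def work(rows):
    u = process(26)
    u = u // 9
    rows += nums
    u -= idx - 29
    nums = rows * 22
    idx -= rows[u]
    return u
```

Transformed code:
def work(rows):
    u = process(26)
    u = u // 9
    rows = rows + nums
    u = u - (idx - 29)
    nums = rows * 22
    idx = idx - rows[u]
    return u

4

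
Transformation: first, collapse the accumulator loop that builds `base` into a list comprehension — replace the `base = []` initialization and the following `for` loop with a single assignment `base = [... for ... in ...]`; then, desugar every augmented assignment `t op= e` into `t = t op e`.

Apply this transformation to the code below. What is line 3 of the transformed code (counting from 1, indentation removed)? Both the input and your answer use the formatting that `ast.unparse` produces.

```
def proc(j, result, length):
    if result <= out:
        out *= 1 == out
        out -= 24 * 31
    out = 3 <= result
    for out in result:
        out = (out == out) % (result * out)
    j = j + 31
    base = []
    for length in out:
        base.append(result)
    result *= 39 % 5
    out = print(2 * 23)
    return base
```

Transformed code:
def proc(j, result, length):
    if result <= out:
        out = out * (1 == out)
        out = out - 24 * 31
    out = 3 <= result
    for out in result:
        out = (out == out) % (result * out)
    j = j + 31
    base = [result for length in out]
    result = result * (39 % 5)
    out = print(2 * 23)
    return base

out = out * (1 == out)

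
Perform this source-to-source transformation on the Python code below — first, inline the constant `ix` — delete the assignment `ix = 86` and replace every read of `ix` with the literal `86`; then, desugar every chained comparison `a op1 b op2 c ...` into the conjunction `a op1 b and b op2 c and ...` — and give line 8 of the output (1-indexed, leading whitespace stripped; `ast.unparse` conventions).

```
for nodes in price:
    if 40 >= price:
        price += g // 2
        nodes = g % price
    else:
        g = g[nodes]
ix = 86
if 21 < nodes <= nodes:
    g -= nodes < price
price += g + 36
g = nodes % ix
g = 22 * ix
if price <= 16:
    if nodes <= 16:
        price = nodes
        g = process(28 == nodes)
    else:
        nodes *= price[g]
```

g -= nodes < price

Transformed code:
for nodes in price:
    if 40 >= price:
        price += g // 2
        nodes = g % price
    else:
        g = g[nodes]
if 21 < nodes and nodes <= nodes:
    g -= nodes < price
price += g + 36
g = nodes % 86
g = 22 * 86
if price <= 16:
    if nodes <= 16:
        price = nodes
        g = process(28 == nodes)
    else:
        nodes *= price[g]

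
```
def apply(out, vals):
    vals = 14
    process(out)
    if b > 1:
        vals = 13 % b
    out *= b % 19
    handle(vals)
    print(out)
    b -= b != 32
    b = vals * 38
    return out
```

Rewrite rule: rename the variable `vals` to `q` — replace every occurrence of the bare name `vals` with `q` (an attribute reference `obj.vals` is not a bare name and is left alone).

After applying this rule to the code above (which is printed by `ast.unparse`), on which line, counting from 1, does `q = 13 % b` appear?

Transformed code:
def apply(out, q):
    q = 14
    process(out)
    if b > 1:
        q = 13 % b
    out *= b % 19
    handle(q)
    print(out)
    b -= b != 32
    b = q * 38
    return out

5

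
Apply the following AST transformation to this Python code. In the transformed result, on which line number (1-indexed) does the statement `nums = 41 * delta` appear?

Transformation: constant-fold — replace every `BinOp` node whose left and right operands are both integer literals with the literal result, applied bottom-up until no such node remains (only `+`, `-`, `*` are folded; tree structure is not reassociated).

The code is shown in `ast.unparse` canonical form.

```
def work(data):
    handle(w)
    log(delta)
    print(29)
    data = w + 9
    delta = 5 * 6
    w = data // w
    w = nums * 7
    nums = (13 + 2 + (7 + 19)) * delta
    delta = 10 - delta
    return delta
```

Transformed code:
def work(data):
    handle(w)
    log(delta)
    print(29)
    data = w + 9
    delta = 30
    w = data // w
    w = nums * 7
    nums = 41 * delta
    delta = 10 - delta
    return delta

9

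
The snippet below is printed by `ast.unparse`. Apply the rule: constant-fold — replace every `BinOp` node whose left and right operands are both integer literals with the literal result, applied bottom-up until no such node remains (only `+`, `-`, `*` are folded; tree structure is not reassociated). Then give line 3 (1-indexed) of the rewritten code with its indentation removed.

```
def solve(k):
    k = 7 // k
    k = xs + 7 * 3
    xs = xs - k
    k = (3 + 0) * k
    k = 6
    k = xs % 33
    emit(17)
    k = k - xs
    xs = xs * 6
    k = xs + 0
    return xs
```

Transformed code:
def solve(k):
    k = 7 // k
    k = xs + 21
    xs = xs - k
    k = 3 * k
    k = 6
    k = xs % 33
    emit(17)
    k = k - xs
    xs = xs * 6
    k = xs + 0
    return xs

k = xs + 21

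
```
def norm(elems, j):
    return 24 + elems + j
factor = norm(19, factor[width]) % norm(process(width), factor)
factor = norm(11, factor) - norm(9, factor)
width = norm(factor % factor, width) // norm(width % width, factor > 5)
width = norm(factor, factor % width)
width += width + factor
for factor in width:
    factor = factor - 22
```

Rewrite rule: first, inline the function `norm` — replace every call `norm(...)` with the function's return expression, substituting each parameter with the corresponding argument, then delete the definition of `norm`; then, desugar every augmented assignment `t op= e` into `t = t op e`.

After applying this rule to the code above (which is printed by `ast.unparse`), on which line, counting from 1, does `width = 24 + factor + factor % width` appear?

Transformed code:
factor = (24 + 19 + factor[width]) % (24 + process(width) + factor)
factor = 24 + 11 + factor - (24 + 9 + factor)
width = (24 + factor % factor + width) // (24 + width % width + (factor > 5))
width = 24 + factor + factor % width
width = width + (width + factor)
for factor in width:
    factor = factor - 22

4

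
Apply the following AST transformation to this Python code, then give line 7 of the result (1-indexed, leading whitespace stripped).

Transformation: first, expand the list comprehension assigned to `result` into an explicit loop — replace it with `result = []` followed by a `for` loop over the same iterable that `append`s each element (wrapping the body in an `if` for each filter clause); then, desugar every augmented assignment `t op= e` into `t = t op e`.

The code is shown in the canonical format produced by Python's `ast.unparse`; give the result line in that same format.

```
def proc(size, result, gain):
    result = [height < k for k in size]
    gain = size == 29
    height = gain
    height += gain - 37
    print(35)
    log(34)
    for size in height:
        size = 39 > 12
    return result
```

height = height + (gain - 37)

Transformed code:
def proc(size, result, gain):
    result = []
    for k in size:
        result.append(height < k)
    gain = size == 29
    height = gain
    height = height + (gain - 37)
    print(35)
    log(34)
    for size in height:
        size = 39 > 12
    return result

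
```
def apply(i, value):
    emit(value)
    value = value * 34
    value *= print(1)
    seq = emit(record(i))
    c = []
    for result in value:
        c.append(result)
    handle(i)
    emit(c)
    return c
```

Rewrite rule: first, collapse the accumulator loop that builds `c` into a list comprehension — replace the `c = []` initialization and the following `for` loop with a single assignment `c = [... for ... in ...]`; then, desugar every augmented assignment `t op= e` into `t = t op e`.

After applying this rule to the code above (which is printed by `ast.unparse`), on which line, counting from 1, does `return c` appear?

9

Transformed code:
def apply(i, value):
    emit(value)
    value = value * 34
    value = value * print(1)
    seq = emit(record(i))
    c = [result for result in value]
    handle(i)
    emit(c)
    return c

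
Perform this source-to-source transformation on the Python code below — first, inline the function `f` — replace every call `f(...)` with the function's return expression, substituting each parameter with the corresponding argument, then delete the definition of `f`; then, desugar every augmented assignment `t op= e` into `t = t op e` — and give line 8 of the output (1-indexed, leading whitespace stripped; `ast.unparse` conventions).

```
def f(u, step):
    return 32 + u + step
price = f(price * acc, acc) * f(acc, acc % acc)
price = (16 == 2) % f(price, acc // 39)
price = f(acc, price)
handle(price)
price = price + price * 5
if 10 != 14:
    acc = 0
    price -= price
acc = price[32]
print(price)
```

price = price - price

Transformed code:
price = (32 + price * acc + acc) * (32 + acc + acc % acc)
price = (16 == 2) % (32 + price + acc // 39)
price = 32 + acc + price
handle(price)
price = price + price * 5
if 10 != 14:
    acc = 0
    price = price - price
acc = price[32]
print(price)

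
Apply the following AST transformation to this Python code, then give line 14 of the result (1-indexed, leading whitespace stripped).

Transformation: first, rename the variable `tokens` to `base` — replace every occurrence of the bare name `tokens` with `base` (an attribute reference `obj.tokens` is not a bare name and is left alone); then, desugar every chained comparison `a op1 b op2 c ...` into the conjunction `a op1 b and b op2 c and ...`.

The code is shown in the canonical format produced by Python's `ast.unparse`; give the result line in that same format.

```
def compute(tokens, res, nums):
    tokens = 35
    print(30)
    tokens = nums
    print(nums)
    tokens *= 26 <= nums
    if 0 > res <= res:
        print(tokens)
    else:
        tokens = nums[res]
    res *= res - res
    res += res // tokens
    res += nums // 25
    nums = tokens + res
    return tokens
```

nums = base + res

Transformed code:
def compute(base, res, nums):
    base = 35
    print(30)
    base = nums
    print(nums)
    base *= 26 <= nums
    if 0 > res and res <= res:
        print(base)
    else:
        base = nums[res]
    res *= res - res
    res += res // base
    res += nums // 25
    nums = base + res
    return base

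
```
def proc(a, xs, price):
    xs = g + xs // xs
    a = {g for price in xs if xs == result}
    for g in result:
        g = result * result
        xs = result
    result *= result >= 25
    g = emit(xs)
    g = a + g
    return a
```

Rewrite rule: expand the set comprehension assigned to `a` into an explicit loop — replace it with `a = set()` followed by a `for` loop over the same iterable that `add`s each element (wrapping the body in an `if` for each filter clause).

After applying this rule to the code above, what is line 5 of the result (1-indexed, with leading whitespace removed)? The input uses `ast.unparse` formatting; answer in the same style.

Transformed code:
def proc(a, xs, price):
    xs = g + xs // xs
    a = set()
    for price in xs:
        if xs == result:
            a.add(g)
    for g in result:
        g = result * result
        xs = result
    result *= result >= 25
    g = emit(xs)
    g = a + g
    return a

if xs == result:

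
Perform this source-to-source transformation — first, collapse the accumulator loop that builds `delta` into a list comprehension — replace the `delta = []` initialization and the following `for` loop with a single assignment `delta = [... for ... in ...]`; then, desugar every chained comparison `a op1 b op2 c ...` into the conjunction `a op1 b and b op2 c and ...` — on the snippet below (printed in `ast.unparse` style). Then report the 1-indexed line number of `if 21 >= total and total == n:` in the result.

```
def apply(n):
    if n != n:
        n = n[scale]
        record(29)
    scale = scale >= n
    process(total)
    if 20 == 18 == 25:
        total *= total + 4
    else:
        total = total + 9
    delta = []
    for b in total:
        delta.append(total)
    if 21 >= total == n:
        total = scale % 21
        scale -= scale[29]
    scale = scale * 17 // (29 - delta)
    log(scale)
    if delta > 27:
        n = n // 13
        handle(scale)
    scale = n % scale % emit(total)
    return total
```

12

Transformed code:
def apply(n):
    if n != n:
        n = n[scale]
        record(29)
    scale = scale >= n
    process(total)
    if 20 == 18 and 18 == 25:
        total *= total + 4
    else:
        total = total + 9
    delta = [total for b in total]
    if 21 >= total and total == n:
        total = scale % 21
        scale -= scale[29]
    scale = scale * 17 // (29 - delta)
    log(scale)
    if delta > 27:
        n = n // 13
        handle(scale)
    scale = n % scale % emit(total)
    return total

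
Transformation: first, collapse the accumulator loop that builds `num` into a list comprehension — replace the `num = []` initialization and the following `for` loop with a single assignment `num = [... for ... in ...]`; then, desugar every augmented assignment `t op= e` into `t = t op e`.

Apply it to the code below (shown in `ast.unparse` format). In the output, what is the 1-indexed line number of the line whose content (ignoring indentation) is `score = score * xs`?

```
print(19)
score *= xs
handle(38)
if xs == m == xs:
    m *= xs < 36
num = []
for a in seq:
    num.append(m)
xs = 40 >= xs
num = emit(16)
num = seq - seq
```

Transformed code:
print(19)
score = score * xs
handle(38)
if xs == m == xs:
    m = m * (xs < 36)
num = [m for a in seq]
xs = 40 >= xs
num = emit(16)
num = seq - seq

2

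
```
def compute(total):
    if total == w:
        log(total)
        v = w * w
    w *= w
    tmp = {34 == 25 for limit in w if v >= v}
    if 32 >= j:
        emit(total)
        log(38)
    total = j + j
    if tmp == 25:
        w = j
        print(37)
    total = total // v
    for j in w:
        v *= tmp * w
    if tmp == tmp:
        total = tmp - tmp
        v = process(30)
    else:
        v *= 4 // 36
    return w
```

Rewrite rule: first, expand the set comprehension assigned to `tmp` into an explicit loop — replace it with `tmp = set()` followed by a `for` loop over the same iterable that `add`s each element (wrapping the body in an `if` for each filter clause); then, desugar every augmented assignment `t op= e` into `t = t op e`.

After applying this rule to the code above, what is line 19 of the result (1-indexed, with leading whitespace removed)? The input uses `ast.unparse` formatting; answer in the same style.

v = v * (tmp * w)

Transformed code:
def compute(total):
    if total == w:
        log(total)
        v = w * w
    w = w * w
    tmp = set()
    for limit in w:
        if v >= v:
            tmp.add(34 == 25)
    if 32 >= j:
        emit(total)
        log(38)
    total = j + j
    if tmp == 25:
        w = j
        print(37)
    total = total // v
    for j in w:
        v = v * (tmp * w)
    if tmp == tmp:
        total = tmp - tmp
        v = process(30)
    else:
        v = v * (4 // 36)
    return w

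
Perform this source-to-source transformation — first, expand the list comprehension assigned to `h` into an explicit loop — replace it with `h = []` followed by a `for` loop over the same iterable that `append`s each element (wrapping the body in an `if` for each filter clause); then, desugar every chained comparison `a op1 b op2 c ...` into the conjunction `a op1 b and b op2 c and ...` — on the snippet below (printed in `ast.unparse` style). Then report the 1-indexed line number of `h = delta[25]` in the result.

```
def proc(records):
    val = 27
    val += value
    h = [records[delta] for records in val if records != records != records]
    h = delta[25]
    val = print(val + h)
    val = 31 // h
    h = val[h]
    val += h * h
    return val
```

Transformed code:
def proc(records):
    val = 27
    val += value
    h = []
    for records in val:
        if records != records and records != records:
            h.append(records[delta])
    h = delta[25]
    val = print(val + h)
    val = 31 // h
    h = val[h]
    val += h * h
    return val

8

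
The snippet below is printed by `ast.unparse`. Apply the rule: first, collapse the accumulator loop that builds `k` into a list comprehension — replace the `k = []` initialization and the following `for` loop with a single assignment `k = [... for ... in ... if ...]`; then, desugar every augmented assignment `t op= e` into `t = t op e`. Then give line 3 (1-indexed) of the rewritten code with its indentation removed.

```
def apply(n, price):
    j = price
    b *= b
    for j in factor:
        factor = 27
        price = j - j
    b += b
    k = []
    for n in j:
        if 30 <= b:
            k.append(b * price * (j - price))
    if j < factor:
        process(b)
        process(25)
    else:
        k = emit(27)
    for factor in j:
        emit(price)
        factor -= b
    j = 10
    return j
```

Transformed code:
def apply(n, price):
    j = price
    b = b * b
    for j in factor:
        factor = 27
        price = j - j
    b = b + b
    k = [b * price * (j - price) for n in j if 30 <= b]
    if j < factor:
        process(b)
        process(25)
    else:
        k = emit(27)
    for factor in j:
        emit(price)
        factor = factor - b
    j = 10
    return j

b = b * b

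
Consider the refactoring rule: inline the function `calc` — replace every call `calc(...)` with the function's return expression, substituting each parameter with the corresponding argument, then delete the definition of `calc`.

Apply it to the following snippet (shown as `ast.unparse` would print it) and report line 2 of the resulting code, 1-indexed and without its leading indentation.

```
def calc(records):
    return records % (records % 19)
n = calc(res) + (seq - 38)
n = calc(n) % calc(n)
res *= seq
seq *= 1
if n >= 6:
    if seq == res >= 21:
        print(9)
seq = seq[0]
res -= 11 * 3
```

Transformed code:
n = res % (res % 19) + (seq - 38)
n = n % (n % 19) % (n % (n % 19))
res *= seq
seq *= 1
if n >= 6:
    if seq == res >= 21:
        print(9)
seq = seq[0]
res -= 11 * 3

n = n % (n % 19) % (n % (n % 19))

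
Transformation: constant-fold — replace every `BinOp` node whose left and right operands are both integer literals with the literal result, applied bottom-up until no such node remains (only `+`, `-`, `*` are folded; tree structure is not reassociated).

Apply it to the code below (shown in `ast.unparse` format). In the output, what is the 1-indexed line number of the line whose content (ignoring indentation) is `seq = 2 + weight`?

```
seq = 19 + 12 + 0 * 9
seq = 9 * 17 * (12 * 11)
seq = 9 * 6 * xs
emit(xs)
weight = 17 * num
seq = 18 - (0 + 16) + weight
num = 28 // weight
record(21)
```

Transformed code:
seq = 31
seq = 20196
seq = 54 * xs
emit(xs)
weight = 17 * num
seq = 2 + weight
num = 28 // weight
record(21)

6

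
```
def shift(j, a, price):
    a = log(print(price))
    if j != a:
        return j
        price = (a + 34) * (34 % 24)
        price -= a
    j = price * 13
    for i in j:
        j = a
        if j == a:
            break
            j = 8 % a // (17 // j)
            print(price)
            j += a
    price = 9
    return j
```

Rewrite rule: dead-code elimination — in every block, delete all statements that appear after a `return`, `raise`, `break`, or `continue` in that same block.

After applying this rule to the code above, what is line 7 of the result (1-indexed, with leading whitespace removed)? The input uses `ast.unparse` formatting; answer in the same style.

j = a

Transformed code:
def shift(j, a, price):
    a = log(print(price))
    if j != a:
        return j
    j = price * 13
    for i in j:
        j = a
        if j == a:
            break
    price = 9
    return j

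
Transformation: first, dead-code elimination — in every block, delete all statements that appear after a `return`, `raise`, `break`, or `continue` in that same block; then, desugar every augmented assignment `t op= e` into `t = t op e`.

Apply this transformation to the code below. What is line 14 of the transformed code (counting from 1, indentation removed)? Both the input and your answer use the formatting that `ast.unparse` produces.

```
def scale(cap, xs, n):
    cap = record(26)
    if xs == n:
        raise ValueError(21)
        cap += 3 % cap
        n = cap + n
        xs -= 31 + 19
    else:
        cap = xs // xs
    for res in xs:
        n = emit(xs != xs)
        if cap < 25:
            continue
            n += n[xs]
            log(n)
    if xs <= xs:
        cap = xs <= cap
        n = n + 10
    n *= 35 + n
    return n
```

n = n * (35 + n)

Transformed code:
def scale(cap, xs, n):
    cap = record(26)
    if xs == n:
        raise ValueError(21)
    else:
        cap = xs // xs
    for res in xs:
        n = emit(xs != xs)
        if cap < 25:
            continue
    if xs <= xs:
        cap = xs <= cap
        n = n + 10
    n = n * (35 + n)
    return n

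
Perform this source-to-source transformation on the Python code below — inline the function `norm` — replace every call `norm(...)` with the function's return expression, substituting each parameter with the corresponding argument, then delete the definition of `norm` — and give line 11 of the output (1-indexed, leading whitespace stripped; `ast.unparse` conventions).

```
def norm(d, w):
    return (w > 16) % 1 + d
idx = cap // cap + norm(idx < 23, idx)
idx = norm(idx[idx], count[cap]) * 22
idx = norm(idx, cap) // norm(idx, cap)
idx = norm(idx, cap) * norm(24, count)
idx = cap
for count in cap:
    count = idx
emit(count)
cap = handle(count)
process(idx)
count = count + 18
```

count = count + 18

Transformed code:
idx = cap // cap + ((idx > 16) % 1 + (idx < 23))
idx = ((count[cap] > 16) % 1 + idx[idx]) * 22
idx = ((cap > 16) % 1 + idx) // ((cap > 16) % 1 + idx)
idx = ((cap > 16) % 1 + idx) * ((count > 16) % 1 + 24)
idx = cap
for count in cap:
    count = idx
emit(count)
cap = handle(count)
process(idx)
count = count + 18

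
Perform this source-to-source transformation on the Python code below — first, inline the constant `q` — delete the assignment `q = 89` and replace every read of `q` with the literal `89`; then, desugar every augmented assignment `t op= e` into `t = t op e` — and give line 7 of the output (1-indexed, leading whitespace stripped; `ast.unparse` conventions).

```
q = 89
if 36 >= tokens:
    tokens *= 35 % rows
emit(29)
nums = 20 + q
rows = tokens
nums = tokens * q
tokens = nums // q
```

Transformed code:
if 36 >= tokens:
    tokens = tokens * (35 % rows)
emit(29)
nums = 20 + 89
rows = tokens
nums = tokens * 89
tokens = nums // 89

tokens = nums // 89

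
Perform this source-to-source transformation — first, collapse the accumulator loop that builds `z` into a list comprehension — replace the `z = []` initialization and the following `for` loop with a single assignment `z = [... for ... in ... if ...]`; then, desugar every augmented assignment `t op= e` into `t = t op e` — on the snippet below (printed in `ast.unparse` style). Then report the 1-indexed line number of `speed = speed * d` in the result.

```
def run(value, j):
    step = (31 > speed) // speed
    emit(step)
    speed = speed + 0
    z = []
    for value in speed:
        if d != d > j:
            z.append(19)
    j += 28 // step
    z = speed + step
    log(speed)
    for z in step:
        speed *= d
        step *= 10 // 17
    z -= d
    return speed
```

Transformed code:
def run(value, j):
    step = (31 > speed) // speed
    emit(step)
    speed = speed + 0
    z = [19 for value in speed if d != d > j]
    j = j + 28 // step
    z = speed + step
    log(speed)
    for z in step:
        speed = speed * d
        step = step * (10 // 17)
    z = z - d
    return speed

10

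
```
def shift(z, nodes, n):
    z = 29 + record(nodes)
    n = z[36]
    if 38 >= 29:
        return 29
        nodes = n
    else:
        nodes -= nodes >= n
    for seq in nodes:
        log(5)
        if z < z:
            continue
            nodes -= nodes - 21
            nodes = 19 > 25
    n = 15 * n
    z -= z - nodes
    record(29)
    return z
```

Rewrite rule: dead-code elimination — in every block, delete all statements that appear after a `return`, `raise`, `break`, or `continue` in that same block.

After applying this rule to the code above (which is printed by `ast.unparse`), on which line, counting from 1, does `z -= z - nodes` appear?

13

Transformed code:
def shift(z, nodes, n):
    z = 29 + record(nodes)
    n = z[36]
    if 38 >= 29:
        return 29
    else:
        nodes -= nodes >= n
    for seq in nodes:
        log(5)
        if z < z:
            continue
    n = 15 * n
    z -= z - nodes
    record(29)
    return z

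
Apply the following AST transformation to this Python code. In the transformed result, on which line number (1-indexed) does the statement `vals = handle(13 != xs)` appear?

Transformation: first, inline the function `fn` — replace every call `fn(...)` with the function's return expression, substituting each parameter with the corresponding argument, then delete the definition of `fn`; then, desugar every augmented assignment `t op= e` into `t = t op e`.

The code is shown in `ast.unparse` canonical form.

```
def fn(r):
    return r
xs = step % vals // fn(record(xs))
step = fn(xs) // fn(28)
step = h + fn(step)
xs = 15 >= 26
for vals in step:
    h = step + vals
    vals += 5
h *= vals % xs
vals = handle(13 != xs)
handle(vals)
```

9

Transformed code:
xs = step % vals // record(xs)
step = xs // 28
step = h + step
xs = 15 >= 26
for vals in step:
    h = step + vals
    vals = vals + 5
h = h * (vals % xs)
vals = handle(13 != xs)
handle(vals)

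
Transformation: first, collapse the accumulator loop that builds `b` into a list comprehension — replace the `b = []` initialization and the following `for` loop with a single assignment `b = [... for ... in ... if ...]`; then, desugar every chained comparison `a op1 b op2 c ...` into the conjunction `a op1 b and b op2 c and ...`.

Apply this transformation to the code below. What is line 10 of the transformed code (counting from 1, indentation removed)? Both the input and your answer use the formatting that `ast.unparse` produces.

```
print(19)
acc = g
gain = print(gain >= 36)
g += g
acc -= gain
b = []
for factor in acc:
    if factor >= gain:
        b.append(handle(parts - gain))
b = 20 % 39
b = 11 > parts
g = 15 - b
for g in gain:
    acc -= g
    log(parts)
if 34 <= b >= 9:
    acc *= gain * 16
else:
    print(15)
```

Transformed code:
print(19)
acc = g
gain = print(gain >= 36)
g += g
acc -= gain
b = [handle(parts - gain) for factor in acc if factor >= gain]
b = 20 % 39
b = 11 > parts
g = 15 - b
for g in gain:
    acc -= g
    log(parts)
if 34 <= b and b >= 9:
    acc *= gain * 16
else:
    print(15)

for g in gain:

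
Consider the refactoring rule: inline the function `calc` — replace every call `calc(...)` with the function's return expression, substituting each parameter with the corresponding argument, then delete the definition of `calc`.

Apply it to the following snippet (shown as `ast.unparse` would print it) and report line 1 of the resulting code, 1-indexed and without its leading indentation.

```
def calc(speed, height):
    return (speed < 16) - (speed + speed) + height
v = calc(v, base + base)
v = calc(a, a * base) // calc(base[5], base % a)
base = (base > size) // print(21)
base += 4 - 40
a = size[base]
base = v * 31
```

v = (v < 16) - (v + v) + (base + base)

Transformed code:
v = (v < 16) - (v + v) + (base + base)
v = ((a < 16) - (a + a) + a * base) // ((base[5] < 16) - (base[5] + base[5]) + base % a)
base = (base > size) // print(21)
base += 4 - 40
a = size[base]
base = v * 31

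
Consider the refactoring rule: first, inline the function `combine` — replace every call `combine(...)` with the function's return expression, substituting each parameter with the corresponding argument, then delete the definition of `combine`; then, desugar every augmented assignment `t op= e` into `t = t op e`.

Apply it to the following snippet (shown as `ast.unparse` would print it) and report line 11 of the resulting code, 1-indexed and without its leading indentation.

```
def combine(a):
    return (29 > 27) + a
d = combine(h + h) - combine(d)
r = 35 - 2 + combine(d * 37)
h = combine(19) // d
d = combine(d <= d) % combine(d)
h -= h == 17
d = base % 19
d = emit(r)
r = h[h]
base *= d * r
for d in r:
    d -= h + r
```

Transformed code:
d = (29 > 27) + (h + h) - ((29 > 27) + d)
r = 35 - 2 + ((29 > 27) + d * 37)
h = ((29 > 27) + 19) // d
d = ((29 > 27) + (d <= d)) % ((29 > 27) + d)
h = h - (h == 17)
d = base % 19
d = emit(r)
r = h[h]
base = base * (d * r)
for d in r:
    d = d - (h + r)

d = d - (h + r)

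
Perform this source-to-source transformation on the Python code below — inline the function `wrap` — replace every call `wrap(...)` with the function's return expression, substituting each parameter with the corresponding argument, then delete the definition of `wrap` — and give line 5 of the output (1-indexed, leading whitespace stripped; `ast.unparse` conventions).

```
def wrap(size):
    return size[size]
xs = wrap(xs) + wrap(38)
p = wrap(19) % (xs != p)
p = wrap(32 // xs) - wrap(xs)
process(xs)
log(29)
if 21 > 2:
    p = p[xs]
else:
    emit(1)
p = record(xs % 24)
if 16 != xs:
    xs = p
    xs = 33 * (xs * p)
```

Transformed code:
xs = xs[xs] + 38[38]
p = 19[19] % (xs != p)
p = (32 // xs)[32 // xs] - xs[xs]
process(xs)
log(29)
if 21 > 2:
    p = p[xs]
else:
    emit(1)
p = record(xs % 24)
if 16 != xs:
    xs = p
    xs = 33 * (xs * p)

log(29)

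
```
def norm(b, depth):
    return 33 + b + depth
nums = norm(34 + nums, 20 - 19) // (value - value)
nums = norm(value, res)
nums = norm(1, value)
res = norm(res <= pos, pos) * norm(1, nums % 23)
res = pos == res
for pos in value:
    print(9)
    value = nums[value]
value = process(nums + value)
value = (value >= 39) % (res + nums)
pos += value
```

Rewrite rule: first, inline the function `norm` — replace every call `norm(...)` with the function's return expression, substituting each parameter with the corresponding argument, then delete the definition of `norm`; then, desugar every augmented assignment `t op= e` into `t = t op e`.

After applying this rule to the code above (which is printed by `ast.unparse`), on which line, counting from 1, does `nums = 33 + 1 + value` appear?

Transformed code:
nums = (33 + (34 + nums) + (20 - 19)) // (value - value)
nums = 33 + value + res
nums = 33 + 1 + value
res = (33 + (res <= pos) + pos) * (33 + 1 + nums % 23)
res = pos == res
for pos in value:
    print(9)
    value = nums[value]
value = process(nums + value)
value = (value >= 39) % (res + nums)
pos = pos + value

3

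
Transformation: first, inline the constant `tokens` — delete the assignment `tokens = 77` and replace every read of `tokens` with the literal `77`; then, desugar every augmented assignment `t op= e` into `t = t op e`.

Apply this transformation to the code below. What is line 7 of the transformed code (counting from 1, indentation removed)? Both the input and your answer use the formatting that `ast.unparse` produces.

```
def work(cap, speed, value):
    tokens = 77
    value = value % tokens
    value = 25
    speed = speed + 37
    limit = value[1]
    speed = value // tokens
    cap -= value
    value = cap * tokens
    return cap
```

Transformed code:
def work(cap, speed, value):
    value = value % 77
    value = 25
    speed = speed + 37
    limit = value[1]
    speed = value // 77
    cap = cap - value
    value = cap * 77
    return cap

cap = cap - value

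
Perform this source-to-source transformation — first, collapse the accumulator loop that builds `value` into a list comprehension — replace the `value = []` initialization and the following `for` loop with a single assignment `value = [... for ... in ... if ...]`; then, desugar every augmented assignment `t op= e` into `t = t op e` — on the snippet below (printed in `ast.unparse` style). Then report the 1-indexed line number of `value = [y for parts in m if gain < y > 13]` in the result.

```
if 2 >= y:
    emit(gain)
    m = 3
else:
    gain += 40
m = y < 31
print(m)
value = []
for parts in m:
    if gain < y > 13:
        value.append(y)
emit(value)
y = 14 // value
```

8

Transformed code:
if 2 >= y:
    emit(gain)
    m = 3
else:
    gain = gain + 40
m = y < 31
print(m)
value = [y for parts in m if gain < y > 13]
emit(value)
y = 14 // value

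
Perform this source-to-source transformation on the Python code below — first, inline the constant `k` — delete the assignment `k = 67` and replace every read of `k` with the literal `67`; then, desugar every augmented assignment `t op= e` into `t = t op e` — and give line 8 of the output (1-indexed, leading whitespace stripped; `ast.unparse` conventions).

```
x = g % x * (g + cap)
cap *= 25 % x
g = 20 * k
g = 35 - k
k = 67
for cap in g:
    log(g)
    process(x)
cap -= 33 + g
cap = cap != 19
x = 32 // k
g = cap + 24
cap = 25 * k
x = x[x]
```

cap = cap - (33 + g)

Transformed code:
x = g % x * (g + cap)
cap = cap * (25 % x)
g = 20 * 67
g = 35 - 67
for cap in g:
    log(g)
    process(x)
cap = cap - (33 + g)
cap = cap != 19
x = 32 // 67
g = cap + 24
cap = 25 * 67
x = x[x]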